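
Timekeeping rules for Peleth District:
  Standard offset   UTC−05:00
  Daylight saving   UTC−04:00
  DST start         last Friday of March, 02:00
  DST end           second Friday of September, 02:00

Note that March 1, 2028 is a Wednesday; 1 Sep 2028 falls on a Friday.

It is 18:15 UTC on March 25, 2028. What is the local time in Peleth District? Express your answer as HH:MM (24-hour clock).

13:15

1 March 2028 is a Wednesday, so Fridays fall on 3, 10, 17, 24, 31; the last is March 31.
1 September 2028 is a Friday, so the first Friday is September 1 and the second is September 8.
At the standard offset (UTC−05:00), 18:15 UTC − 5h = 13:15 Peleth District standard time.
The standard-time date in Peleth District, March 25, 2028, is outside the daylight-saving period (31 March – 8 September), so Peleth District is on standard time, UTC−05:00.
18:15 UTC − 5h = 13:15 local.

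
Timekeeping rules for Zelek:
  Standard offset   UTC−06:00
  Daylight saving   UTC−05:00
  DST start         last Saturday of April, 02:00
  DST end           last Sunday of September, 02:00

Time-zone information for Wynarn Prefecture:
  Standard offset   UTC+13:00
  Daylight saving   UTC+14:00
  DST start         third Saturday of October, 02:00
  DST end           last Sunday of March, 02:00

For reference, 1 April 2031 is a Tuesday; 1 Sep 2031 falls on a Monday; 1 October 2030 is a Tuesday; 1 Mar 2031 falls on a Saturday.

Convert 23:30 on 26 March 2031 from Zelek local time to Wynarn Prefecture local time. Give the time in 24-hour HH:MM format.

19:30

1 April 2031 is a Tuesday, so Saturdays fall on 5, 12, 19, 26; the last is April 26.
1 September 2031 is a Monday, so Sundays fall on 7, 14, 21, 28; the last is September 28.
26 March 2031 does not fall between 26 April and 28 September, so daylight saving is not in effect and Zelek is at UTC−06:00.
23:30 Zelek + 6h = 05:30 UTC (rolling into the next day, 27 March 2031).
1 October 2030 is a Tuesday, so the first Saturday is October 5 and the third is October 19.
1 March 2031 is a Saturday, so Sundays fall on 2, 9, 16, 23, 30; the last is March 30.
At the standard offset (UTC+13:00), 05:30 UTC + 13h = 18:30 Wynarn Prefecture standard time.
Daylight saving runs 19 October 2030 – 30 March 2031; the standard-time date in Wynarn Prefecture, 27 March 2031, is inside that window, so Wynarn Prefecture is at UTC+14:00.
05:30 UTC + 14h = 19:30 Wynarn Prefecture.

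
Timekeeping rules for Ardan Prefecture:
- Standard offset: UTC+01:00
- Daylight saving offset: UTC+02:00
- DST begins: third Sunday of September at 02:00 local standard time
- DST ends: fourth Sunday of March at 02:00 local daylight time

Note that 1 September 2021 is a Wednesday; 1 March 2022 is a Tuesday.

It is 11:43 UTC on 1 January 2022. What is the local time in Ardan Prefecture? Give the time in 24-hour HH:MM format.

1 September 2021 is a Wednesday, so the first Sunday is September 5 and the third is September 19.
1 March 2022 is a Tuesday, so the first Sunday is March 6 and the fourth is March 27.
At the standard offset (UTC+01:00), 11:43 UTC + 1h = 12:43 Ardan Prefecture standard time.
The standard-time date in Ardan Prefecture, 1 January 2022, lies within the daylight-saving period (19 September 2021 – 27 March 2022), so Ardan Prefecture is on daylight time, UTC+02:00.
11:43 UTC + 2h = 13:43 local.

13:43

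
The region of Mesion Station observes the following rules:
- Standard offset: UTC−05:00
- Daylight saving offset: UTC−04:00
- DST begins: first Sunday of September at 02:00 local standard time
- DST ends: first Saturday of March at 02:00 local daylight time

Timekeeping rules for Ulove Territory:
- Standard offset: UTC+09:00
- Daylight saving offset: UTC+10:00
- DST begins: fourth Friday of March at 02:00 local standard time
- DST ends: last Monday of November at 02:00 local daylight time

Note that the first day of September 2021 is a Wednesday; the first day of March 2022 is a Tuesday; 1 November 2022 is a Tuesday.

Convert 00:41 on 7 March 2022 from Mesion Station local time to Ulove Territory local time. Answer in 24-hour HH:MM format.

14:41

1 September 2021 is a Wednesday, so the first Sunday is September 5.
1 March 2022 is a Tuesday, so the first Saturday is March 5.
7 March 2022 does not fall between 5 September 2021 and 5 March 2022, so daylight saving is not in effect and Mesion Station is at UTC−05:00.
00:41 Mesion Station + 5h = 05:41 UTC.
1 March 2022 is a Tuesday, so the first Friday is March 4 and the fourth is March 25.
1 November 2022 is a Tuesday, so Mondays fall on 7, 14, 21, 28; the last is November 28.
At the standard offset (UTC+09:00), 05:41 UTC + 9h = 14:41 Ulove Territory standard time.
The standard-time date in Ulove Territory, 7 March 2022, does not fall between 25 March and 28 November, so daylight saving is not in effect and Ulove Territory is at UTC+09:00.
05:41 UTC + 9h = 14:41 Ulove Territory.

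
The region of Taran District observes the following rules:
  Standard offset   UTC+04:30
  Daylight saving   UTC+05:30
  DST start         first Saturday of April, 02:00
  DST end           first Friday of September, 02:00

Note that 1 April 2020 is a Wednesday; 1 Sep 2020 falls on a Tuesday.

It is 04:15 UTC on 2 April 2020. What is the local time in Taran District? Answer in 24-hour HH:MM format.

1 April 2020 is a Wednesday, so the first Saturday is April 4.
1 September 2020 is a Tuesday, so the first Friday is September 4.
At the standard offset (UTC+04:30), 04:15 UTC + 4h30m = 08:45 Taran District standard time.
The standard-time date in Taran District, 2 April 2020, is outside the daylight-saving period (4 April – 4 September), so Taran District is on standard time, UTC+04:30.
04:15 UTC + 4h30m = 08:45 local.

08:45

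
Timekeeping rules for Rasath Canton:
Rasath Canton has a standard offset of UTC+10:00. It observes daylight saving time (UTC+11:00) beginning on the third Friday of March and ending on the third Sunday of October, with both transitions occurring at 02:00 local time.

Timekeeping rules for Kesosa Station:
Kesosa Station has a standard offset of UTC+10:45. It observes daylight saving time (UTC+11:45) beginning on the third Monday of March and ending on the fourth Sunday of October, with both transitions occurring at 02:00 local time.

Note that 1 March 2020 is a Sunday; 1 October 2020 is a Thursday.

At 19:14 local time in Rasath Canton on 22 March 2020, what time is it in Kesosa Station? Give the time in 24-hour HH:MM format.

19:59

1 March 2020 is a Sunday, so the first Friday is March 6 and the third is March 20.
1 October 2020 is a Thursday, so the first Sunday is October 4 and the third is October 18.
22 March 2020 falls between 20 March and 18 October, so daylight saving is in effect and Rasath Canton is at UTC+11:00.
19:14 Rasath Canton − 11h = 08:14 UTC.
1 March 2020 is a Sunday, so the first Monday is March 2 and the third is March 16.
1 October 2020 is a Thursday, so the first Sunday is October 4 and the fourth is October 25.
At the standard offset (UTC+10:45), 08:14 UTC + 10h45m = 18:59 Kesosa Station standard time.
The standard-time date in Kesosa Station, 22 March 2020, falls between 16 March and 25 October, so daylight saving is in effect and Kesosa Station is at UTC+11:45.
08:14 UTC + 11h45m = 19:59 Kesosa Station.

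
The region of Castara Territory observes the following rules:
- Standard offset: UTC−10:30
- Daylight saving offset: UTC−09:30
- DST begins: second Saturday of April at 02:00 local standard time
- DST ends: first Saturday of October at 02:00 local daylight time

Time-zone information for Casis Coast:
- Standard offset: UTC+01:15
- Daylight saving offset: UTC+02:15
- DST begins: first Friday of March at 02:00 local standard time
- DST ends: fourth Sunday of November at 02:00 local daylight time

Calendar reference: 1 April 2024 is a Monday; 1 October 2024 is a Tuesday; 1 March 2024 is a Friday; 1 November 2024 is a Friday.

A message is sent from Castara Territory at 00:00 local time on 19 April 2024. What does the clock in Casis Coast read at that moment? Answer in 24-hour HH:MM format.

1 April 2024 is a Monday, so the first Saturday is April 6 and the second is April 13.
1 October 2024 is a Tuesday, so the first Saturday is October 5.
19 April 2024 falls between 13 April and 5 October, so daylight saving is in effect and Castara Territory is at UTC−09:30.
00:00 Castara Territory + 9h30m = 09:30 UTC.
1 March 2024 is a Friday, so the first Friday is March 1.
1 November 2024 is a Friday, so the first Sunday is November 3 and the fourth is November 24.
At the standard offset (UTC+01:15), 09:30 UTC + 1h15m = 10:45 Casis Coast standard time.
The standard-time date in Casis Coast, 19 April 2024, falls between 1 March and 24 November, so daylight saving is in effect and Casis Coast is at UTC+02:15.
09:30 UTC + 2h15m = 11:45 Casis Coast.

11:45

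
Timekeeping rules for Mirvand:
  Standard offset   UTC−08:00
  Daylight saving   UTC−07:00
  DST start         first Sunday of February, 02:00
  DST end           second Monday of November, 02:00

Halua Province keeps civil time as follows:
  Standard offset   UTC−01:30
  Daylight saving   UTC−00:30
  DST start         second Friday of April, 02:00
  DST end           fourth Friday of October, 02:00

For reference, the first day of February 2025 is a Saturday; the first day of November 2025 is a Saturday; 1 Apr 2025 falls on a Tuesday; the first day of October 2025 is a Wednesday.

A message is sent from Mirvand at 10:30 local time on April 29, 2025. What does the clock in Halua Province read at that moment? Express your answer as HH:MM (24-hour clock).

1 February 2025 is a Saturday, so the first Sunday is February 2.
1 November 2025 is a Saturday, so the first Monday is November 3 and the second is November 10.
April 29, 2025 falls between 2 February and 10 November, so daylight saving is in effect and Mirvand is at UTC−07:00.
10:30 Mirvand + 7h = 17:30 UTC.
1 April 2025 is a Tuesday, so the first Friday is April 4 and the second is April 11.
1 October 2025 is a Wednesday, so the first Friday is October 3 and the fourth is October 24.
At the standard offset (UTC−01:30), 17:30 UTC − 1h30m = 16:00 Halua Province standard time.
Daylight saving runs 11 April – 24 October; the standard-time date in Halua Province, April 29, 2025, is inside that window, so Halua Province is at UTC−00:30.
17:30 UTC − 0h30m = 17:00 Halua Province.

17:00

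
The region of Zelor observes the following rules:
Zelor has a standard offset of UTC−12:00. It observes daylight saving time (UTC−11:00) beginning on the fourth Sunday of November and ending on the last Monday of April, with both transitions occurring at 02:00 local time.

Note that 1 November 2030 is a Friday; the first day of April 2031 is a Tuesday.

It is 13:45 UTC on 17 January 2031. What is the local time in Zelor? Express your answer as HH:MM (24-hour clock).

02:45

1 November 2030 is a Friday, so the first Sunday is November 3 and the fourth is November 24.
1 April 2031 is a Tuesday, so Mondays fall on 7, 14, 21, 28; the last is April 28.
At the standard offset (UTC−12:00), 13:45 UTC − 12h = 01:45 Zelor standard time.
The standard-time date in Zelor, 17 January 2031, lies within the daylight-saving period (24 November 2030 – 28 April 2031), so Zelor is on daylight time, UTC−11:00.
13:45 UTC − 11h = 02:45 local.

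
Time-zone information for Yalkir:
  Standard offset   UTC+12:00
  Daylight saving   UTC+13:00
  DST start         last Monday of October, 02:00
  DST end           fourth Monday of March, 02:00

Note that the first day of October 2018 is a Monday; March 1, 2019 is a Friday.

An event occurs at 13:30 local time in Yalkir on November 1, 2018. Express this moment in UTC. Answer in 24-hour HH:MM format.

1 October 2018 is a Monday, so Mondays fall on 1, 8, 15, 22, 29; the last is October 29.
1 March 2019 is a Friday, so the first Monday is March 4 and the fourth is March 25.
November 1, 2018 falls between 29 October 2018 and 25 March 2019, so daylight saving is in effect and Yalkir is at UTC+13:00.
13:30 local − 13h = 00:30 UTC.

00:30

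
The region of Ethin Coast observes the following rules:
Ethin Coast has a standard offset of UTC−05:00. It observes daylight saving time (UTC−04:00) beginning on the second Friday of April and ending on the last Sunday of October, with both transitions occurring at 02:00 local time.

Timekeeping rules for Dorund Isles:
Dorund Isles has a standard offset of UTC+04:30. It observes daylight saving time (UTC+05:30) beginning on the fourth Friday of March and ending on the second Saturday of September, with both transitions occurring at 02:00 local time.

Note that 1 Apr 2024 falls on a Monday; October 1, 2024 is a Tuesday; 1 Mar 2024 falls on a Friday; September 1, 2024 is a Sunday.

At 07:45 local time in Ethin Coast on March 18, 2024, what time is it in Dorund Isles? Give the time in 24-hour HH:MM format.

17:15

1 April 2024 is a Monday, so the first Friday is April 5 and the second is April 12.
1 October 2024 is a Tuesday, so Sundays fall on 6, 13, 20, 27; the last is October 27.
Daylight saving runs 12 April – 27 October; March 18, 2024 is outside that window, so Ethin Coast is on standard time at UTC−05:00.
07:45 Ethin Coast + 5h = 12:45 UTC.
1 March 2024 is a Friday, so the first Friday is March 1 and the fourth is March 22.
1 September 2024 is a Sunday, so the first Saturday is September 7 and the second is September 14.
At the standard offset (UTC+04:30), 12:45 UTC + 4h30m = 17:15 Dorund Isles standard time.
The standard-time date in Dorund Isles, March 18, 2024, does not fall between 22 March and 14 September, so daylight saving is not in effect and Dorund Isles is at UTC+04:30.
12:45 UTC + 4h30m = 17:15 Dorund Isles.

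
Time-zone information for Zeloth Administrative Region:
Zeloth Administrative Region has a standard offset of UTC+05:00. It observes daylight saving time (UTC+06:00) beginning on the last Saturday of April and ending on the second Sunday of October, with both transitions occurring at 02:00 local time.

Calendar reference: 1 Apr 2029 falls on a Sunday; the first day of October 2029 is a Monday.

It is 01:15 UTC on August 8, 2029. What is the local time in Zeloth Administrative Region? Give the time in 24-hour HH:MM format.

07:15

1 April 2029 is a Sunday, so Saturdays fall on 7, 14, 21, 28; the last is April 28.
1 October 2029 is a Monday, so the first Sunday is October 7 and the second is October 14.
At the standard offset (UTC+05:00), 01:15 UTC + 5h = 06:15 Zeloth Administrative Region standard time.
The standard-time date in Zeloth Administrative Region, August 8, 2029, falls between 28 April and 14 October, so daylight saving is in effect and Zeloth Administrative Region is at UTC+06:00.
01:15 UTC + 6h = 07:15 local.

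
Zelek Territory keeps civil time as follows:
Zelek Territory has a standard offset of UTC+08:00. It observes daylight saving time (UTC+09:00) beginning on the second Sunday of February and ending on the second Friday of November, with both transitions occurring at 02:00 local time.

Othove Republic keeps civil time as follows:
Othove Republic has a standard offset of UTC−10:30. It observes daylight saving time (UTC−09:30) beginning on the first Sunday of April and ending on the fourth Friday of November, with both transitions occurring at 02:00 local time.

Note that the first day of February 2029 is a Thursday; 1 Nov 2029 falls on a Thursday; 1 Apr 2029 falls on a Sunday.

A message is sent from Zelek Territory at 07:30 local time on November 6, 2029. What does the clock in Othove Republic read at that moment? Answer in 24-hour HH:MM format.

13:00

1 February 2029 is a Thursday, so the first Sunday is February 4 and the second is February 11.
1 November 2029 is a Thursday, so the first Friday is November 2 and the second is November 9.
Daylight saving runs 11 February – 9 November; November 6, 2029 is inside that window, so Zelek Territory is at UTC+09:00.
07:30 Zelek Territory − 9h = 22:30 UTC (rolling into the previous day, 5 November 2029).
1 April 2029 is a Sunday, so the first Sunday is April 1.
1 November 2029 is a Thursday, so the first Friday is November 2 and the fourth is November 23.
At the standard offset (UTC−10:30), 22:30 UTC − 10h30m = 12:00 Othove Republic standard time.
Daylight saving runs 1 April – 23 November; the standard-time date in Othove Republic, November 5, 2029, is inside that window, so Othove Republic is at UTC−09:30.
22:30 UTC − 9h30m = 13:00 Othove Republic.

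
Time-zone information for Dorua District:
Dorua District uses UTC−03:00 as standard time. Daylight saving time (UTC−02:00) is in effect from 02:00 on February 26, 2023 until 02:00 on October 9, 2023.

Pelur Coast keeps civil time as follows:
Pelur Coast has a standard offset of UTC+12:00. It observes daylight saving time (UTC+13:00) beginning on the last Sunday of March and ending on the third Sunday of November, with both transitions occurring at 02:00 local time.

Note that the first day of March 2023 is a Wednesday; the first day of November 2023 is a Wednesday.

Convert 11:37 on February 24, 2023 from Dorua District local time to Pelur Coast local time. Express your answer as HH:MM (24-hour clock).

February 24, 2023 does not fall between 26 February and 9 October, so daylight saving is not in effect and Dorua District is at UTC−03:00.
11:37 Dorua District + 3h = 14:37 UTC.
1 March 2023 is a Wednesday, so Sundays fall on 5, 12, 19, 26; the last is March 26.
1 November 2023 is a Wednesday, so the first Sunday is November 5 and the third is November 19.
At the standard offset (UTC+12:00), 14:37 UTC + 12h = 02:37 Pelur Coast standard time (rolling into the next day, 25 February 2023).
The standard-time date in Pelur Coast, February 25, 2023, does not fall between 26 March and 19 November, so daylight saving is not in effect and Pelur Coast is at UTC+12:00.
14:37 UTC + 12h = 02:37 Pelur Coast (rolling into the next day, 25 February 2023).

02:37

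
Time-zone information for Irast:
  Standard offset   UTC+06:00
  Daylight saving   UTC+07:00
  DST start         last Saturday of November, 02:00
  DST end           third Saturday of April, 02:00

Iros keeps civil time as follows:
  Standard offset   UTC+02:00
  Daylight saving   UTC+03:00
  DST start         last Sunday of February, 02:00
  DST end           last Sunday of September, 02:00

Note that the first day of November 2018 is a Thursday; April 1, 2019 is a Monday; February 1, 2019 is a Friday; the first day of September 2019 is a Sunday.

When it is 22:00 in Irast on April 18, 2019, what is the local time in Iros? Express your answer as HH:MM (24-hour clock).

1 November 2018 is a Thursday, so Saturdays fall on 3, 10, 17, 24; the last is November 24.
1 April 2019 is a Monday, so the first Saturday is April 6 and the third is April 20.
Daylight saving runs 24 November 2018 – 20 April 2019; April 18, 2019 is inside that window, so Irast is at UTC+07:00.
22:00 Irast − 7h = 15:00 UTC.
1 February 2019 is a Friday, so Sundays fall on 3, 10, 17, 24; the last is February 24.
1 September 2019 is a Sunday, so Sundays fall on 1, 8, 15, 22, 29; the last is September 29.
At the standard offset (UTC+02:00), 15:00 UTC + 2h = 17:00 Iros standard time.
The standard-time date in Iros, April 18, 2019, lies within the daylight-saving period (24 February – 29 September), so Iros is on daylight time, UTC+03:00.
15:00 UTC + 3h = 18:00 Iros.

18:00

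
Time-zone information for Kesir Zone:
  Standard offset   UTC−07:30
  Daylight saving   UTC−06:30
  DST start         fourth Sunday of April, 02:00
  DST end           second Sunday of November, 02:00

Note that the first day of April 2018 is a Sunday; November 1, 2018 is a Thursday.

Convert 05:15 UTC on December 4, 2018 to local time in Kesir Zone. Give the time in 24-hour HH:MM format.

21:45

1 April 2018 is a Sunday, so the first Sunday is April 1 and the fourth is April 22.
1 November 2018 is a Thursday, so the first Sunday is November 4 and the second is November 11.
At the standard offset (UTC−07:30), 05:15 UTC − 7h30m = 21:45 Kesir Zone standard time (rolling into the previous day, 3 December 2018).
The standard-time date in Kesir Zone, December 3, 2018, is outside the daylight-saving period (22 April – 11 November), so Kesir Zone is on standard time, UTC−07:30.
05:15 UTC − 7h30m = 21:45 local (rolling into the previous day, 3 December 2018).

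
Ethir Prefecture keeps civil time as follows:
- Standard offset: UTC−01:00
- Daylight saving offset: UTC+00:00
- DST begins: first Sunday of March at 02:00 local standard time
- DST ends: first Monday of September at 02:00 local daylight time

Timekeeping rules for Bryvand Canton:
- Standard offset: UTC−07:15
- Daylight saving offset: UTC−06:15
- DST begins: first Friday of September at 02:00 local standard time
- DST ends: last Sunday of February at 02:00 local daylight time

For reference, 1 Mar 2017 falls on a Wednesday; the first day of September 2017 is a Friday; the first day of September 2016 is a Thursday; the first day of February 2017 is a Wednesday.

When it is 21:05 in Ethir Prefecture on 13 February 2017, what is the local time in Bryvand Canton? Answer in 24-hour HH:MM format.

1 March 2017 is a Wednesday, so the first Sunday is March 5.
1 September 2017 is a Friday, so the first Monday is September 4.
Daylight saving runs 5 March – 4 September; 13 February 2017 is outside that window, so Ethir Prefecture is on standard time at UTC−01:00.
21:05 Ethir Prefecture + 1h = 22:05 UTC.
1 September 2016 is a Thursday, so the first Friday is September 2.
1 February 2017 is a Wednesday, so Sundays fall on 5, 12, 19, 26; the last is February 26.
At the standard offset (UTC−07:15), 22:05 UTC − 7h15m = 14:50 Bryvand Canton standard time.
The standard-time date in Bryvand Canton, 13 February 2017, lies within the daylight-saving period (2 September 2016 – 26 February 2017), so Bryvand Canton is on daylight time, UTC−06:15.
22:05 UTC − 6h15m = 15:50 Bryvand Canton.

15:50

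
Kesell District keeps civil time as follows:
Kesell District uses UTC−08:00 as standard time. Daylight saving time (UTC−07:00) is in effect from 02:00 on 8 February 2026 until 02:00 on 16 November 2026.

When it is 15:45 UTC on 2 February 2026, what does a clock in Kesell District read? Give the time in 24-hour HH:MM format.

At the standard offset (UTC−08:00), 15:45 UTC − 8h = 07:45 Kesell District standard time.
The standard-time date in Kesell District, 2 February 2026, does not fall between 8 February and 16 November, so daylight saving is not in effect and Kesell District is at UTC−08:00.
15:45 UTC − 8h = 07:45 local.

07:45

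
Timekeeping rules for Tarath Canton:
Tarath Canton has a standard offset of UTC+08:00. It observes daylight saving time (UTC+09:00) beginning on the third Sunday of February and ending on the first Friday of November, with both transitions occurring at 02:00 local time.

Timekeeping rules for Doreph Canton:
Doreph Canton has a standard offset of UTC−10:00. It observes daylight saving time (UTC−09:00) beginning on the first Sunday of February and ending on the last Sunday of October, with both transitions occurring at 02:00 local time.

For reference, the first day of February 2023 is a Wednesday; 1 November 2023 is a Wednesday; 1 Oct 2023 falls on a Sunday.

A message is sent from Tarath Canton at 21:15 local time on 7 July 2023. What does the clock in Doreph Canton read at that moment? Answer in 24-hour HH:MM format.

03:15

1 February 2023 is a Wednesday, so the first Sunday is February 5 and the third is February 19.
1 November 2023 is a Wednesday, so the first Friday is November 3.
Daylight saving runs 19 February – 3 November; 7 July 2023 is inside that window, so Tarath Canton is at UTC+09:00.
21:15 Tarath Canton − 9h = 12:15 UTC.
1 February 2023 is a Wednesday, so the first Sunday is February 5.
1 October 2023 is a Sunday, so Sundays fall on 1, 8, 15, 22, 29; the last is October 29.
At the standard offset (UTC−10:00), 12:15 UTC − 10h = 02:15 Doreph Canton standard time.
The standard-time date in Doreph Canton, 7 July 2023, lies within the daylight-saving period (5 February – 29 October), so Doreph Canton is on daylight time, UTC−09:00.
12:15 UTC − 9h = 03:15 Doreph Canton.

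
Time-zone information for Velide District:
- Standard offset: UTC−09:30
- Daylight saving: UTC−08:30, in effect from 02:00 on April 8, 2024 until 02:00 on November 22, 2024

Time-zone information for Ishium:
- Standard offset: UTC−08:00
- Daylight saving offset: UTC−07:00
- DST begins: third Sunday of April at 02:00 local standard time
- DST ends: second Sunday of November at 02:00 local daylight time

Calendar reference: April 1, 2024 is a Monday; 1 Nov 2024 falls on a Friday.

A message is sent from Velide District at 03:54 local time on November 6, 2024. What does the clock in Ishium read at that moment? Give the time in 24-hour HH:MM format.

November 6, 2024 falls between 8 April and 22 November, so daylight saving is in effect and Velide District is at UTC−08:30.
03:54 Velide District + 8h30m = 12:24 UTC.
1 April 2024 is a Monday, so the first Sunday is April 7 and the third is April 21.
1 November 2024 is a Friday, so the first Sunday is November 3 and the second is November 10.
At the standard offset (UTC−08:00), 12:24 UTC − 8h = 04:24 Ishium standard time.
Daylight saving runs 21 April – 10 November; the standard-time date in Ishium, November 6, 2024, is inside that window, so Ishium is at UTC−07:00.
12:24 UTC − 7h = 05:24 Ishium.

05:24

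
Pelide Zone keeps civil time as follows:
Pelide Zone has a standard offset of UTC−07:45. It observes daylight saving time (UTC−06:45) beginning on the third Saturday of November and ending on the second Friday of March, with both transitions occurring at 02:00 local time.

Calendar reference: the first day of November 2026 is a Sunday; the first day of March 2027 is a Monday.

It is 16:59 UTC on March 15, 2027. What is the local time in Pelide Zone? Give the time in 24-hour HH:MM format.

1 November 2026 is a Sunday, so the first Saturday is November 7 and the third is November 21.
1 March 2027 is a Monday, so the first Friday is March 5 and the second is March 12.
At the standard offset (UTC−07:45), 16:59 UTC − 7h45m = 09:14 Pelide Zone standard time.
Daylight saving runs 21 November 2026 – 12 March 2027; the standard-time date in Pelide Zone, March 15, 2027, is outside that window, so Pelide Zone is on standard time at UTC−07:45.
16:59 UTC − 7h45m = 09:14 local.

09:14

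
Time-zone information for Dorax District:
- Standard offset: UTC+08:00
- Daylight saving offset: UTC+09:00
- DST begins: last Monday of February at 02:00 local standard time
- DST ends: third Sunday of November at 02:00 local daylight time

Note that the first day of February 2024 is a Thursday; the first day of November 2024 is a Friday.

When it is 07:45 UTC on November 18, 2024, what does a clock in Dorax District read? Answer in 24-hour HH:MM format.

1 February 2024 is a Thursday, so Mondays fall on 5, 12, 19, 26; the last is February 26.
1 November 2024 is a Friday, so the first Sunday is November 3 and the third is November 17.
At the standard offset (UTC+08:00), 07:45 UTC + 8h = 15:45 Dorax District standard time.
The standard-time date in Dorax District, November 18, 2024, does not fall between 26 February and 17 November, so daylight saving is not in effect and Dorax District is at UTC+08:00.
07:45 UTC + 8h = 15:45 local.

15:45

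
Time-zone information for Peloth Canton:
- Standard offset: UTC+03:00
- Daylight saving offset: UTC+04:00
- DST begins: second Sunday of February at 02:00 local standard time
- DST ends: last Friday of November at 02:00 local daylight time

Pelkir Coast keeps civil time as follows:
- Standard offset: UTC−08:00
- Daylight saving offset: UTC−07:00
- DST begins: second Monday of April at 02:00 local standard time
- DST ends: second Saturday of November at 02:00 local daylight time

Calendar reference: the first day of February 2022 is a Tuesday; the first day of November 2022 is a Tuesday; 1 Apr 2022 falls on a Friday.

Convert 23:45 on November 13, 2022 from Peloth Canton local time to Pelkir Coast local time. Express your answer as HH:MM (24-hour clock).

1 February 2022 is a Tuesday, so the first Sunday is February 6 and the second is February 13.
1 November 2022 is a Tuesday, so Fridays fall on 4, 11, 18, 25; the last is November 25.
Daylight saving runs 13 February – 25 November; November 13, 2022 is inside that window, so Peloth Canton is at UTC+04:00.
23:45 Peloth Canton − 4h = 19:45 UTC.
1 April 2022 is a Friday, so the first Monday is April 4 and the second is April 11.
1 November 2022 is a Tuesday, so the first Saturday is November 5 and the second is November 12.
At the standard offset (UTC−08:00), 19:45 UTC − 8h = 11:45 Pelkir Coast standard time.
The standard-time date in Pelkir Coast, November 13, 2022, is outside the daylight-saving period (11 April – 12 November), so Pelkir Coast is on standard time, UTC−08:00.
19:45 UTC − 8h = 11:45 Pelkir Coast.

11:45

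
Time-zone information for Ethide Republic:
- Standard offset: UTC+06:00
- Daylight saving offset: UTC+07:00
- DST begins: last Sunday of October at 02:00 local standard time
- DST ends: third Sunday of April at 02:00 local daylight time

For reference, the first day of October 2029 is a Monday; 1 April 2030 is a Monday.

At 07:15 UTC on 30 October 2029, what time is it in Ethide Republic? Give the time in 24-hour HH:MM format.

14:15

1 October 2029 is a Monday, so Sundays fall on 7, 14, 21, 28; the last is October 28.
1 April 2030 is a Monday, so the first Sunday is April 7 and the third is April 21.
At the standard offset (UTC+06:00), 07:15 UTC + 6h = 13:15 Ethide Republic standard time.
The standard-time date in Ethide Republic, 30 October 2029, falls between 28 October 2029 and 21 April 2030, so daylight saving is in effect and Ethide Republic is at UTC+07:00.
07:15 UTC + 7h = 14:15 local.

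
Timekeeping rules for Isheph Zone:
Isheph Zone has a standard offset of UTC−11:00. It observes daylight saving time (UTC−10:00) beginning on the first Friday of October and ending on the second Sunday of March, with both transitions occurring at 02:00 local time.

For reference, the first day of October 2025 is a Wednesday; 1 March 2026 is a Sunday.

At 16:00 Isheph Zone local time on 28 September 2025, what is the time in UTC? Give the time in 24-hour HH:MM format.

1 October 2025 is a Wednesday, so the first Friday is October 3.
1 March 2026 is a Sunday, so the first Sunday is March 1 and the second is March 8.
Daylight saving runs 3 October 2025 – 8 March 2026; 28 September 2025 is outside that window, so Isheph Zone is on standard time at UTC−11:00.
16:00 local + 11h = 03:00 UTC (rolling into the next day, 29 September 2025).

03:00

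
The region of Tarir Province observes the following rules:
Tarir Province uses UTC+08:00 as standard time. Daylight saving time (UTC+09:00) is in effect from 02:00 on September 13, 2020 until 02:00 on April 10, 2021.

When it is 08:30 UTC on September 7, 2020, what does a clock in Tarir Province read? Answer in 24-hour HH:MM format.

16:30

At the standard offset (UTC+08:00), 08:30 UTC + 8h = 16:30 Tarir Province standard time.
Daylight saving runs 13 September 2020 – 10 April 2021; the standard-time date in Tarir Province, September 7, 2020, is outside that window, so Tarir Province is on standard time at UTC+08:00.
08:30 UTC + 8h = 16:30 local.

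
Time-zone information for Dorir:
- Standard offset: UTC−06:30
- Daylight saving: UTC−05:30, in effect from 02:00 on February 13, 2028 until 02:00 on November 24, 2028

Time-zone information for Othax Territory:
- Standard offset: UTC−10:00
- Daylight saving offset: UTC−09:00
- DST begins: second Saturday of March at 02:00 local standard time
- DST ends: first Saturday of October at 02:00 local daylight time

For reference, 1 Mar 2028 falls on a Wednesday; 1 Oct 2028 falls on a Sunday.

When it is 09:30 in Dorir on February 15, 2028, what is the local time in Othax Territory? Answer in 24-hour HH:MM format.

Daylight saving runs 13 February – 24 November; February 15, 2028 is inside that window, so Dorir is at UTC−05:30.
09:30 Dorir + 5h30m = 15:00 UTC.
1 March 2028 is a Wednesday, so the first Saturday is March 4 and the second is March 11.
1 October 2028 is a Sunday, so the first Saturday is October 7.
At the standard offset (UTC−10:00), 15:00 UTC − 10h = 05:00 Othax Territory standard time.
Daylight saving runs 11 March – 7 October; the standard-time date in Othax Territory, February 15, 2028, is outside that window, so Othax Territory is on standard time at UTC−10:00.
15:00 UTC − 10h = 05:00 Othax Territory.

05:00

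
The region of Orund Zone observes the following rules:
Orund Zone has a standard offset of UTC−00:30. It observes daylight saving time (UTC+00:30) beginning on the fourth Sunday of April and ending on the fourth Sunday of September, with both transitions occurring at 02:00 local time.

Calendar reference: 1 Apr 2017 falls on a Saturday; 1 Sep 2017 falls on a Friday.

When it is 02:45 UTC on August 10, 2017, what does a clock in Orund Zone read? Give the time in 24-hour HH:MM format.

03:15

1 April 2017 is a Saturday, so the first Sunday is April 2 and the fourth is April 23.
1 September 2017 is a Friday, so the first Sunday is September 3 and the fourth is September 24.
At the standard offset (UTC−00:30), 02:45 UTC − 0h30m = 02:15 Orund Zone standard time.
The standard-time date in Orund Zone, August 10, 2017, falls between 23 April and 24 September, so daylight saving is in effect and Orund Zone is at UTC+00:30.
02:45 UTC + 0h30m = 03:15 local.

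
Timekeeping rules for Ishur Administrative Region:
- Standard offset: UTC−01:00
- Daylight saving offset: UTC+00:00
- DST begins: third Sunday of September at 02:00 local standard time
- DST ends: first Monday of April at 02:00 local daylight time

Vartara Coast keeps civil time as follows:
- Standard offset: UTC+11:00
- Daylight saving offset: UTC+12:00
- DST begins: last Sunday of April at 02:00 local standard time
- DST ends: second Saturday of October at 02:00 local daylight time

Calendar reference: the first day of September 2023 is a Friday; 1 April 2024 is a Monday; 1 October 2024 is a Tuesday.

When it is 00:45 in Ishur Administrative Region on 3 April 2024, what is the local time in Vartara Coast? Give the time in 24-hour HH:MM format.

12:45

1 September 2023 is a Friday, so the first Sunday is September 3 and the third is September 17.
1 April 2024 is a Monday, so the first Monday is April 1.
3 April 2024 is outside the daylight-saving period (17 September 2023 – 1 April 2024), so Ishur Administrative Region is on standard time, UTC−01:00.
00:45 Ishur Administrative Region + 1h = 01:45 UTC.
1 April 2024 is a Monday, so Sundays fall on 7, 14, 21, 28; the last is April 28.
1 October 2024 is a Tuesday, so the first Saturday is October 5 and the second is October 12.
At the standard offset (UTC+11:00), 01:45 UTC + 11h = 12:45 Vartara Coast standard time.
The standard-time date in Vartara Coast, 3 April 2024, is outside the daylight-saving period (28 April – 12 October), so Vartara Coast is on standard time, UTC+11:00.
01:45 UTC + 11h = 12:45 Vartara Coast.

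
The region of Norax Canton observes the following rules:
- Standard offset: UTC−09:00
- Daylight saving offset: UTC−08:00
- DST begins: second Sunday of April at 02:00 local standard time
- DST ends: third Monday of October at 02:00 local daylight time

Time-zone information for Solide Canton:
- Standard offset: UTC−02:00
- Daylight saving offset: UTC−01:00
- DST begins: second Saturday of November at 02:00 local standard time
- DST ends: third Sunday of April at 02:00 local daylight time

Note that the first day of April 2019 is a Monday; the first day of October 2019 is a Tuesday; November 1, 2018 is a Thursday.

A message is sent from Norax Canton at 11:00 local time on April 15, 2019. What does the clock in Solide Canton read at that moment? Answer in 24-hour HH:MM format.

1 April 2019 is a Monday, so the first Sunday is April 7 and the second is April 14.
1 October 2019 is a Tuesday, so the first Monday is October 7 and the third is October 21.
April 15, 2019 lies within the daylight-saving period (14 April – 21 October), so Norax Canton is on daylight time, UTC−08:00.
11:00 Norax Canton + 8h = 19:00 UTC.
1 November 2018 is a Thursday, so the first Saturday is November 3 and the second is November 10.
1 April 2019 is a Monday, so the first Sunday is April 7 and the third is April 21.
At the standard offset (UTC−02:00), 19:00 UTC − 2h = 17:00 Solide Canton standard time.
Daylight saving runs 10 November 2018 – 21 April 2019; the standard-time date in Solide Canton, April 15, 2019, is inside that window, so Solide Canton is at UTC−01:00.
19:00 UTC − 1h = 18:00 Solide Canton.

18:00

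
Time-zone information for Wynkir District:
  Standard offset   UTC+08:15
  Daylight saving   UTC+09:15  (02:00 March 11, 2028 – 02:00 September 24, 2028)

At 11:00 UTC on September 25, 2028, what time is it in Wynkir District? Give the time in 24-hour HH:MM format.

At the standard offset (UTC+08:15), 11:00 UTC + 8h15m = 19:15 Wynkir District standard time.
The standard-time date in Wynkir District, September 25, 2028, does not fall between 11 March and 24 September, so daylight saving is not in effect and Wynkir District is at UTC+08:15.
11:00 UTC + 8h15m = 19:15 local.

19:15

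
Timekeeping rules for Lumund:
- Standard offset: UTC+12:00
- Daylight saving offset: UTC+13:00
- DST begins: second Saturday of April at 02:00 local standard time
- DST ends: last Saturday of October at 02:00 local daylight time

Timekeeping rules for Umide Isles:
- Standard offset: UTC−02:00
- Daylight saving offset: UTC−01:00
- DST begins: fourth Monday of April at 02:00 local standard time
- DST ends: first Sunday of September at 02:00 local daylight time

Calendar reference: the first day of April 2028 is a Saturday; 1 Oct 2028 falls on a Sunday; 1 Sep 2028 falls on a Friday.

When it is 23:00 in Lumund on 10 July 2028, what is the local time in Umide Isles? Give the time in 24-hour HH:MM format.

09:00

1 April 2028 is a Saturday, so the first Saturday is April 1 and the second is April 8.
1 October 2028 is a Sunday, so Saturdays fall on 7, 14, 21, 28; the last is October 28.
Daylight saving runs 8 April – 28 October; 10 July 2028 is inside that window, so Lumund is at UTC+13:00.
23:00 Lumund − 13h = 10:00 UTC.
1 April 2028 is a Saturday, so the first Monday is April 3 and the fourth is April 24.
1 September 2028 is a Friday, so the first Sunday is September 3.
At the standard offset (UTC−02:00), 10:00 UTC − 2h = 08:00 Umide Isles standard time.
The standard-time date in Umide Isles, 10 July 2028, falls between 24 April and 3 September, so daylight saving is in effect and Umide Isles is at UTC−01:00.
10:00 UTC − 1h = 09:00 Umide Isles.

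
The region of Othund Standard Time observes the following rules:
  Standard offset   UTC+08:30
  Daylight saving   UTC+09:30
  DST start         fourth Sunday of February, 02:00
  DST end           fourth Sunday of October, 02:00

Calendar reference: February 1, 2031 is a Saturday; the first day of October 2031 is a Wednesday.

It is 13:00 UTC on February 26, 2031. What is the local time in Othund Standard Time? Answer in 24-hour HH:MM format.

22:30

1 February 2031 is a Saturday, so the first Sunday is February 2 and the fourth is February 23.
1 October 2031 is a Wednesday, so the first Sunday is October 5 and the fourth is October 26.
At the standard offset (UTC+08:30), 13:00 UTC + 8h30m = 21:30 Othund Standard Time standard time.
Daylight saving runs 23 February – 26 October; the standard-time date in Othund Standard Time, February 26, 2031, is inside that window, so Othund Standard Time is at UTC+09:30.
13:00 UTC + 9h30m = 22:30 local.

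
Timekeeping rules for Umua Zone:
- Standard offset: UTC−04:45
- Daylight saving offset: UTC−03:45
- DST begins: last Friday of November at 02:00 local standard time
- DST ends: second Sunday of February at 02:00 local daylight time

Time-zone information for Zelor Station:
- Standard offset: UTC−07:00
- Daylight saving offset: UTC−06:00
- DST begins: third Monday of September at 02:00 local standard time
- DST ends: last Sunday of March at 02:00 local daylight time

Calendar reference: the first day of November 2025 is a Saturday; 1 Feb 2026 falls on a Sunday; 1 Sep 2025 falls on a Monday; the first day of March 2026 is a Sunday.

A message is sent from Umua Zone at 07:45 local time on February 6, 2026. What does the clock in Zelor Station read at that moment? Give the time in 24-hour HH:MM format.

05:30

1 November 2025 is a Saturday, so Fridays fall on 7, 14, 21, 28; the last is November 28.
1 February 2026 is a Sunday, so the first Sunday is February 1 and the second is February 8.
February 6, 2026 lies within the daylight-saving period (28 November 2025 – 8 February 2026), so Umua Zone is on daylight time, UTC−03:45.
07:45 Umua Zone + 3h45m = 11:30 UTC.
1 September 2025 is a Monday, so the first Monday is September 1 and the third is September 15.
1 March 2026 is a Sunday, so Sundays fall on 1, 8, 15, 22, 29; the last is March 29.
At the standard offset (UTC−07:00), 11:30 UTC − 7h = 04:30 Zelor Station standard time.
Daylight saving runs 15 September 2025 – 29 March 2026; the standard-time date in Zelor Station, February 6, 2026, is inside that window, so Zelor Station is at UTC−06:00.
11:30 UTC − 6h = 05:30 Zelor Station.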